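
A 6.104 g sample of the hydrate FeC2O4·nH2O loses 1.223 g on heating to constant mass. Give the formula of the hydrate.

FeC2O4·2H2O

Mass of anhydrous FeC2O4 = 6.104 − 1.223 = 4.881 g
mol H2O = 1.223 / 18.02 = 0.06787
Molar mass of FeC2O4 = 143.87 g/mol → mol FeC2O4 = 4.881 / 143.87 = 0.03393
n = 0.06787 / 0.03393 = 2.00 ≈ 2 → FeC2O4·2H2O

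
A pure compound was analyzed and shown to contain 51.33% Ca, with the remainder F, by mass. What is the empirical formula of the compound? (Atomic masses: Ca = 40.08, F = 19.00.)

CaF2

Assume 100 g: 51.33 g Ca, 48.67 g F.
Moles — Ca: 51.33 / 40.08 = 1.281 mol; F: 48.67 / 19.00 = 2.562 mol
Divide by the smallest (1.281 mol Ca): Ca 1.000, F 2.000
≈ 1:2 → CaF2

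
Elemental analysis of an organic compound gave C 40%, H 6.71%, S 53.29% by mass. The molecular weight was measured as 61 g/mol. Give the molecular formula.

Assume 100 g: 40 g C, 6.71 g H, 53.29 g S.
Moles — C: 40 / 12.01 = 3.331 mol; H: 6.71 / 1.008 = 6.657 mol; S: 53.29 / 32.07 = 1.662 mol
Ratios (÷ 1.662): C 2.004, H 4.006, S 1.000
Ratio ≈ 2:4:1, so the empirical formula is C2H4S
Empirical-formula mass = 60.12 g/mol
n = 61 / 60.12 = 1.01 ≈ 1
Molecular formula = empirical formula = C2H4S

C2H4S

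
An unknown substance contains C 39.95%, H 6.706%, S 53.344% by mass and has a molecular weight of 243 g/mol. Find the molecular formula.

Assume 100 g: 39.95 g C, 6.706 g H, 53.344 g S.
Moles — C: 39.95 / 12.01 = 3.326 mol; H: 6.706 / 1.008 = 6.653 mol; S: 53.344 / 32.07 = 1.663 mol
Smallest is S at 1.663 mol; normalising gives C 2.000, H 4.000, S 1.000
→ C2H4S
Empirical-formula mass = 60.12 g/mol
n = 243 / 60.12 = 4.04 ≈ 4
Molecular formula = (C2H4S)×4 = C8H16S4

C8H16S4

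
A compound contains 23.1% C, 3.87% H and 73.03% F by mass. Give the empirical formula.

Assume 100 g: 23.1 g C, 3.87 g H, 73.03 g F.
Moles — C: 23.1 / 12.01 = 1.923 mol; H: 3.87 / 1.008 = 3.839 mol; F: 73.03 / 19.00 = 3.844 mol
Ratios (÷ 1.923): C 1.000, H 1.996, F 1.998
→ CH2F2

CH2F2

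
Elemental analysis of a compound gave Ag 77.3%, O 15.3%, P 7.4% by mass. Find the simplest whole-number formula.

Ag3O4P

Assume 100 g: 77.3 g Ag, 15.3 g O, 7.4 g P.
Ag: 77.3 g ÷ 107.87 g/mol = 0.7166 mol
O: 15.3 g ÷ 16.00 g/mol = 0.9563 mol
P: 7.4 g ÷ 30.97 g/mol = 0.2389 mol
Ratios (÷ 0.2389): Ag 2.999, O 4.002, P 1.000
→ Ag3O4P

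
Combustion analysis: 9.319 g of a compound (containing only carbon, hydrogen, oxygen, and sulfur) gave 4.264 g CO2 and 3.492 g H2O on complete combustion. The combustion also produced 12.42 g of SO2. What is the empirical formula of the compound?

mol C = 4.264 / 44.01 = 0.09689; mass C = 0.09689 × 12.01 = 1.164 g
mol H = 2 × (3.492 / 18.02) = 0.3876; mass H = 0.3876 × 1.008 = 0.3907 g
mol S = 12.42 / 64.07 = 0.1939; mass S = 6.217 g
mass O = 9.319 − (7.771) = 1.548 g → mol O = 0.09675
Smallest is O at 0.09675 mol; normalising gives C 1.001, H 4.006, O 1.000, S 2.004
→ CH4OS2

CH4OS2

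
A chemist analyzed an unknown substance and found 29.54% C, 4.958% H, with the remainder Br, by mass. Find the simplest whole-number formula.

Assume 100 g: 29.54 g C, 4.958 g H, 65.502 g Br.
C: 29.54 g ÷ 12.01 g/mol = 2.46 mol
H: 4.958 g ÷ 1.008 g/mol = 4.919 mol
Br: 65.502 g ÷ 79.90 g/mol = 0.8198 mol
Smallest is Br at 0.8198 mol; normalising gives C 3.000, H 6.000, Br 1.000
Ratio ≈ 3:6:1, so the empirical formula is C3H6Br

C3H6Br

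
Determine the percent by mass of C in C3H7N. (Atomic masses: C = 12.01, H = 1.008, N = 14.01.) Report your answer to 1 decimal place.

Molar mass = 3(12.01) + 7(1.008) + 1(14.01) = 57.096 g/mol
Mass of C per mole = 3 × 12.01 = 36.030 g
% C = 36.030 / 57.096 × 100 = 63.1%

63.1%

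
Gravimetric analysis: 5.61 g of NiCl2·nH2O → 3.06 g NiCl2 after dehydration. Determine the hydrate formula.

NiCl2·6H2O

Mass of water lost = 5.61 − 3.06 = 2.55 g → 2.55 / 18.02 = 0.1415 mol H2O
Molar mass of NiCl2 = 129.59 g/mol → mol NiCl2 = 3.06 / 129.59 = 0.02361
n = 0.1415 / 0.02361 = 5.99 ≈ 6 → NiCl2·6H2O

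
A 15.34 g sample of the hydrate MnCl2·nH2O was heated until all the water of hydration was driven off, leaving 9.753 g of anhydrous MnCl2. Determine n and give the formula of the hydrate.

Mass of water lost = 15.34 − 9.753 = 5.587 g → 5.587 / 18.02 = 0.31 mol H2O
Molar mass of MnCl2 = 125.84 g/mol → mol MnCl2 = 9.753 / 125.84 = 0.0775
n = 0.31 / 0.0775 = 4.00 ≈ 4 → MnCl2·4H2O

MnCl2·4H2O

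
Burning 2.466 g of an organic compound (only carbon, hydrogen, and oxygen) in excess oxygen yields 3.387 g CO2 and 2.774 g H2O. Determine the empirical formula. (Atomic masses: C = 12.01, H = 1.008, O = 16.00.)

mol C = 3.387 / 44.01 = 0.07696; mass C = 0.07696 × 12.01 = 0.9243 g
mol H = 2 × (2.774 / 18.02) = 0.3079; mass H = 0.3079 × 1.008 = 0.3103 g
mass O = 2.466 − (1.235) = 1.231 g → mol O = 0.07696
Smallest is C at 0.07696 mol; normalising gives C 1.000, H 4.001, O 1.000
Ratio ≈ 1:4:1, so the empirical formula is CH4O

CH4O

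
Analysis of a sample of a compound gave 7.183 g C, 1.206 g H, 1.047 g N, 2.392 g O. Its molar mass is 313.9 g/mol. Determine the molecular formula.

C: 7.183 g ÷ 12.01 g/mol = 0.5981 mol
H: 1.206 g ÷ 1.008 g/mol = 1.196 mol
N: 1.047 g ÷ 14.01 g/mol = 0.07473 mol
O: 2.392 g ÷ 16.00 g/mol = 0.1495 mol
Divide by the smallest (0.07473 mol N): C 8.003, H 16.010, N 1.000, O 2.000
→ C8H16NO2
Empirical-formula mass = 158.22 g/mol
n = 313.9 / 158.22 = 1.98 ≈ 2
Molecular formula = (C8H16NO2)×2 = C16H32N2O4

C16H32N2O4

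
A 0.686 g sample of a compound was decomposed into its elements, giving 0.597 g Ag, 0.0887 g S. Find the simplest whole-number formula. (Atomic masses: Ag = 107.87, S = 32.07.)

Moles — Ag: 0.597 / 107.87 = 0.005534 mol; S: 0.0887 / 32.07 = 0.002766 mol
Divide by the smallest (0.002766 mol S): Ag 2.001, S 1.000
≈ 2:1 → Ag2S

Ag2S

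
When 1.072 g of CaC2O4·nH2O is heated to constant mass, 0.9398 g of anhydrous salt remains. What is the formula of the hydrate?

Mass of water lost = 1.072 − 0.9398 = 0.1322 g → 0.1322 / 18.02 = 0.007336 mol H2O
Molar mass of CaC2O4 = 128.10 g/mol → mol CaC2O4 = 0.9398 / 128.10 = 0.007336
n = 0.007336 / 0.007336 = 1.00 ≈ 1 → CaC2O4·H2O

CaC2O4·H2O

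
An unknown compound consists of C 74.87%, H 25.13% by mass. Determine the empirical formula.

Assume 100 g: 74.87 g C, 25.13 g H.
Moles — C: 74.87 / 12.01 = 6.234 mol; H: 25.13 / 1.008 = 24.93 mol
Smallest is C at 6.234 mol; normalising gives C 1.000, H 3.999
≈ 1:4 → CH4

CH4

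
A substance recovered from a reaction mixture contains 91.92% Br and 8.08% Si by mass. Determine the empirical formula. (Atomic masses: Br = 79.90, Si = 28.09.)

Br4Si

Assume 100 g: 91.92 g Br, 8.08 g Si.
Moles — Br: 91.92 / 79.90 = 1.15 mol; Si: 8.08 / 28.09 = 0.2876 mol
Ratios (÷ 0.2876): Br 3.999, Si 1.000
→ Br4Si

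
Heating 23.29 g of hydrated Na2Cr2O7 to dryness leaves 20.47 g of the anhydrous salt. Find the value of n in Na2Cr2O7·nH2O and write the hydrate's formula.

Na2Cr2O7·2H2O

Mass of water lost = 23.29 − 20.47 = 2.82 g → 2.82 / 18.02 = 0.1565 mol H2O
Molar mass of Na2Cr2O7 = 261.98 g/mol → mol Na2Cr2O7 = 20.47 / 261.98 = 0.07814
n = 0.1565 / 0.07814 = 2.00 ≈ 2 → Na2Cr2O7·2H2O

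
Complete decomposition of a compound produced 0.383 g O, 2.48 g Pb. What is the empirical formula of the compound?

Moles — O: 0.383 / 16.00 = 0.02394 mol; Pb: 2.48 / 207.2 = 0.01197 mol
Divide by the smallest (0.01197 mol Pb): O 2.000, Pb 1.000
Ratio ≈ 2:1, so the empirical formula is O2Pb

O2Pb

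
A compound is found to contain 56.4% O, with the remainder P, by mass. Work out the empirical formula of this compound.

Assume 100 g: 56.4 g O, 43.6 g P.
Moles — O: 56.4 / 16.00 = 3.525 mol; P: 43.6 / 30.97 = 1.408 mol
Divide by the smallest (1.408 mol P): O 2.504, P 1.000
Scaling by 2: O 5.01, P 2.00 → O5P2

O5P2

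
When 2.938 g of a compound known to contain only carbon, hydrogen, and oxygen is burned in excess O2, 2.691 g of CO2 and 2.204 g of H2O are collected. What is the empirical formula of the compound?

CH4O2

mol C = 2.691 / 44.01 = 0.06115; mass C = 0.06115 × 12.01 = 0.7344 g
mol H = 2 × (2.204 / 18.02) = 0.2446; mass H = 0.2446 × 1.008 = 0.2466 g
mass O = 2.938 − (0.9809) = 1.957 g → mol O = 0.1223
Smallest is C at 0.06115 mol; normalising gives C 1.000, H 4.001, O 2.000
≈ 1:4:2 → CH4O2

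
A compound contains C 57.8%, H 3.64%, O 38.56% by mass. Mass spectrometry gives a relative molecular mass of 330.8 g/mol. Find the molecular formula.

Assume 100 g: 57.8 g C, 3.64 g H, 38.56 g O.
n(C) = 57.8/12.01 = 4.813, n(H) = 3.64/1.008 = 3.611, n(O) = 38.56/16.00 = 2.41
Divide by the smallest (2.41 mol O): C 1.997, H 1.498, O 1.000
Scaling by 2: C 3.99, H 3.00, O 2.00 → C4H3O2
Empirical-formula mass = 83.06 g/mol
n = 330.8 / 83.06 = 3.98 ≈ 4
Molecular formula = (C4H3O2)×4 = C16H12O8

C16H12O8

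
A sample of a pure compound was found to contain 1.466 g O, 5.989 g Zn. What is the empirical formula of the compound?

n(O) = 1.466/16.00 = 0.09162, n(Zn) = 5.989/65.38 = 0.0916
Ratios (÷ 0.0916): O 1.000, Zn 1.000
≈ 1:1 → OZn

OZn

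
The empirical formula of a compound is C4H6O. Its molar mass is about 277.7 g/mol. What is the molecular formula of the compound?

Empirical-formula mass = 70.09 g/mol
n = 277.7 / 70.09 = 3.96 ≈ 4
Molecular formula = (C4H6O)4 = C16H24O4

C16H24O4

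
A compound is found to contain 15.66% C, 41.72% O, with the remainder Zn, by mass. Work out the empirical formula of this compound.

Assume 100 g: 15.66 g C, 41.72 g O, 42.62 g Zn.
C: 15.66 g ÷ 12.01 g/mol = 1.304 mol
O: 41.72 g ÷ 16.00 g/mol = 2.607 mol
Zn: 42.62 g ÷ 65.38 g/mol = 0.6519 mol
Divide by the smallest (0.6519 mol Zn): C 2.000, O 4.000, Zn 1.000
Ratio ≈ 2:4:1, so the empirical formula is C2O4Zn

C2O4Zn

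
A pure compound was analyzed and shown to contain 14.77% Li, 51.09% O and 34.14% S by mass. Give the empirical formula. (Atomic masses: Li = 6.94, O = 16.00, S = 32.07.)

Li2O3S

Assume 100 g: 14.77 g Li, 51.09 g O, 34.14 g S.
n(Li) = 14.77/6.94 = 2.128, n(O) = 51.09/16.00 = 3.193, n(S) = 34.14/32.07 = 1.065
Ratios (÷ 1.065): Li 1.999, O 3.000, S 1.000
Ratio ≈ 2:3:1, so the empirical formula is Li2O3S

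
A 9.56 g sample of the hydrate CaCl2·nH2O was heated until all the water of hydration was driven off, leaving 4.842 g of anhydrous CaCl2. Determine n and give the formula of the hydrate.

Mass of water lost = 9.56 − 4.842 = 4.718 g → 4.718 / 18.02 = 0.2618 mol H2O
Molar mass of CaCl2 = 110.98 g/mol → mol CaCl2 = 4.842 / 110.98 = 0.04363
n = 0.2618 / 0.04363 = 6.00 ≈ 6 → CaCl2·6H2O

CaCl2·6H2O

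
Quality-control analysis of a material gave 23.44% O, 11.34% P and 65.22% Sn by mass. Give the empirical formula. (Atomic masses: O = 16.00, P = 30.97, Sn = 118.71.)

O8P2Sn3

Assume 100 g: 23.44 g O, 11.34 g P, 65.22 g Sn.
Moles — O: 23.44 / 16.00 = 1.465 mol; P: 11.34 / 30.97 = 0.3662 mol; Sn: 65.22 / 118.71 = 0.5494 mol
Ratios (÷ 0.3662): O 4.001, P 1.000, Sn 1.500
Scaling by 2: O 8.00, P 2.00, Sn 3.00 → O8P2Sn3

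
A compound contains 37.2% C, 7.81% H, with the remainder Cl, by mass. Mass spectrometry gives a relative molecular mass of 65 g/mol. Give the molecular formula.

C2H5Cl

Assume 100 g: 37.2 g C, 7.81 g H, 54.99 g Cl.
C: 37.2 g ÷ 12.01 g/mol = 3.097 mol
H: 7.81 g ÷ 1.008 g/mol = 7.748 mol
Cl: 54.99 g ÷ 35.45 g/mol = 1.551 mol
Ratios (÷ 1.551): C 1.997, H 4.995, Cl 1.000
≈ 2:5:1 → C2H5Cl
Empirical-formula mass = 64.51 g/mol
n = 65 / 64.51 = 1.01 ≈ 1
Molecular formula = empirical formula = C2H5Cl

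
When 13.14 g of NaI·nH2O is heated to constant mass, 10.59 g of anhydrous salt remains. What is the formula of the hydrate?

Mass of water lost = 13.14 − 10.59 = 2.55 g → 2.55 / 18.02 = 0.1415 mol H2O
Molar mass of NaI = 149.89 g/mol → mol NaI = 10.59 / 149.89 = 0.07065
n = 0.1415 / 0.07065 = 2.00 ≈ 2 → NaI·2H2O

NaI·2H2O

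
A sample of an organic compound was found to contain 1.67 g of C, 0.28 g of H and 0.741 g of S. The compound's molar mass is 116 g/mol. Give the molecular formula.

C: 1.67 g ÷ 12.01 g/mol = 0.1391 mol
H: 0.28 g ÷ 1.008 g/mol = 0.2778 mol
S: 0.741 g ÷ 32.07 g/mol = 0.02311 mol
Divide by the smallest (0.02311 mol S): C 6.018, H 12.022, S 1.000
Ratio ≈ 6:12:1, so the empirical formula is C6H12S
Empirical-formula mass = 116.23 g/mol
n = 116 / 116.23 = 1.00 ≈ 1
Molecular formula = empirical formula = C6H12S

C6H12S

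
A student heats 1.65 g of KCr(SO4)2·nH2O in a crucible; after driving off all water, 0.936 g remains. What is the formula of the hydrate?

Mass of water lost = 1.65 − 0.936 = 0.714 g → 0.714 / 18.02 = 0.03962 mol H2O
Molar mass of KCr(SO4)2 = 283.24 g/mol → mol KCr(SO4)2 = 0.936 / 283.24 = 0.003305
n = 0.03962 / 0.003305 = 11.99 ≈ 12 → KCr(SO4)2·12H2O

KCr(SO4)2·12H2O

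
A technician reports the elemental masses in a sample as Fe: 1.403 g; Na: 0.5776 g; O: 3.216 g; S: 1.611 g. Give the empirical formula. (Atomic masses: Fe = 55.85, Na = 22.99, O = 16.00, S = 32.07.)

n(Fe) = 1.403/55.85 = 0.02512, n(Na) = 0.5776/22.99 = 0.02512, n(O) = 3.216/16.00 = 0.201, n(S) = 1.611/32.07 = 0.05023
Ratios (÷ 0.02512): Fe 1.000, Na 1.000, O 8.001, S 2.000
Ratio ≈ 1:1:8:2, so the empirical formula is FeNaO8S2

FeNaO8S2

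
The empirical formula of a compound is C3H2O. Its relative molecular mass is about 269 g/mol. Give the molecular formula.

Empirical-formula mass = 54.05 g/mol
n = 269 / 54.05 = 4.98 ≈ 5
Molecular formula = (C3H2O)5 = C15H10O5

C15H10O5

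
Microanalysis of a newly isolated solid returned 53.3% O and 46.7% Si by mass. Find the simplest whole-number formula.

O2Si

Assume 100 g: 53.3 g O, 46.7 g Si.
O: 53.3 g ÷ 16.00 g/mol = 3.331 mol
Si: 46.7 g ÷ 28.09 g/mol = 1.663 mol
Smallest is Si at 1.663 mol; normalising gives O 2.004, Si 1.000
≈ 2:1 → O2Si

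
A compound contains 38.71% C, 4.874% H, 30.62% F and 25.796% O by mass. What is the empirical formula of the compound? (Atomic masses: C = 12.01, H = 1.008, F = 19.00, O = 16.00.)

C2H3FO

Assume 100 g: 38.71 g C, 4.874 g H, 30.62 g F, 25.796 g O.
n(C) = 38.71/12.01 = 3.223, n(H) = 4.874/1.008 = 4.835, n(F) = 30.62/19.00 = 1.612, n(O) = 25.796/16.00 = 1.612
Divide by the smallest (1.612 mol F): C 2.000, H 3.000, F 1.000, O 1.000
≈ 2:3:1:1 → C2H3FO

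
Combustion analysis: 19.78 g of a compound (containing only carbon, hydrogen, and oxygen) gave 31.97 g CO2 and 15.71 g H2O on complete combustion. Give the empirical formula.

mol C = 31.97 / 44.01 = 0.7264; mass C = 0.7264 × 12.01 = 8.724 g
mol H = 2 × (15.71 / 18.02) = 1.744; mass H = 1.744 × 1.008 = 1.758 g
mass O = 19.78 − (10.48) = 9.298 g → mol O = 0.5811
Ratios (÷ 0.5811): C 1.250, H 3.000, O 1.000
Multiply by 4: C 5.00, H 12.00, O 4.00 → C5H12O4

C5H12O4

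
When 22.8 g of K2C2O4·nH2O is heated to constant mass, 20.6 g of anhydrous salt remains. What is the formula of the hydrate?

Mass of water lost = 22.8 − 20.6 = 2.2 g → 2.2 / 18.02 = 0.1221 mol H2O
Molar mass of K2C2O4 = 166.22 g/mol → mol K2C2O4 = 20.6 / 166.22 = 0.1239
n = 0.1221 / 0.1239 = 0.99 ≈ 1 → K2C2O4·H2O

K2C2O4·H2O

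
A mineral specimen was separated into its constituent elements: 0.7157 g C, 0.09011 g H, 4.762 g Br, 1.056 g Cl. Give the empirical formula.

Moles — C: 0.7157 / 12.01 = 0.05959 mol; H: 0.09011 / 1.008 = 0.08939 mol; Br: 4.762 / 79.90 = 0.0596 mol; Cl: 1.056 / 35.45 = 0.02979 mol
Ratios (÷ 0.02979): C 2.001, H 3.001, Br 2.001, Cl 1.000
≈ 2:3:2:1 → C2H3Br2Cl

C2H3Br2Cl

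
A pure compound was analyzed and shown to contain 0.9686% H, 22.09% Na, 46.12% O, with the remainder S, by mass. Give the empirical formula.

HNaO3S

Assume 100 g: 0.9686 g H, 22.09 g Na, 46.12 g O, 30.821 g S.
H: 0.9686 g ÷ 1.008 g/mol = 0.9609 mol
Na: 22.09 g ÷ 22.99 g/mol = 0.9609 mol
O: 46.12 g ÷ 16.00 g/mol = 2.882 mol
S: 30.821 g ÷ 32.07 g/mol = 0.9611 mol
Ratios (÷ 0.9609): H 1.000, Na 1.000, O 3.000, S 1.000
→ HNaO3S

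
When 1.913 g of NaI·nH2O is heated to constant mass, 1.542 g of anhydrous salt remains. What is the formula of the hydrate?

NaI·2H2O

Mass of water lost = 1.913 − 1.542 = 0.371 g → 0.371 / 18.02 = 0.02059 mol H2O
Molar mass of NaI = 149.89 g/mol → mol NaI = 1.542 / 149.89 = 0.01029
n = 0.02059 / 0.01029 = 2.00 ≈ 2 → NaI·2H2O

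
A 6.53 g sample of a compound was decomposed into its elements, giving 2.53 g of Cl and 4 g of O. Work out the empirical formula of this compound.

Cl: 2.53 g ÷ 35.45 g/mol = 0.07137 mol
O: 4 g ÷ 16.00 g/mol = 0.25 mol
Smallest is Cl at 0.07137 mol; normalising gives Cl 1.000, O 3.503
×2: Cl 2.00, O 7.01 → Cl2O7

Cl2O7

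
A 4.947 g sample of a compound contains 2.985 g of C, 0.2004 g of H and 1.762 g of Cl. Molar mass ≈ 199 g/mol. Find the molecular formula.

C10H8Cl2

C: 2.985 g ÷ 12.01 g/mol = 0.2485 mol
H: 0.2004 g ÷ 1.008 g/mol = 0.1988 mol
Cl: 1.762 g ÷ 35.45 g/mol = 0.0497 mol
Ratios (÷ 0.0497): C 5.000, H 4.000, Cl 1.000
Ratio ≈ 5:4:1, so the empirical formula is C5H4Cl
Empirical-formula mass = 99.53 g/mol
n = 199 / 99.53 = 2.00 ≈ 2
Molecular formula = (C5H4Cl)×2 = C10H8Cl2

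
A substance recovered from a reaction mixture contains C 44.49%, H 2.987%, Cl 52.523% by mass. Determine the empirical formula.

Assume 100 g: 44.49 g C, 2.987 g H, 52.523 g Cl.
Moles — C: 44.49 / 12.01 = 3.704 mol; H: 2.987 / 1.008 = 2.963 mol; Cl: 52.523 / 35.45 = 1.482 mol
Divide by the smallest (1.482 mol Cl): C 2.500, H 2.000, Cl 1.000
Multiply by 2: C 5.00, H 4.00, Cl 2.00 → C5H4Cl2

C5H4Cl2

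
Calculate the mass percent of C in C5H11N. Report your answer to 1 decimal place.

Molar mass = 5(12.01) + 11(1.008) + 1(14.01) = 85.148 g/mol
Mass of C per mole = 5 × 12.01 = 60.050 g
% C = 60.050 / 85.148 × 100 = 70.5%

70.5%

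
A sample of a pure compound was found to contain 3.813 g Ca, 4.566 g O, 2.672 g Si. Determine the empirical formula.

CaO3Si

n(Ca) = 3.813/40.08 = 0.09513, n(O) = 4.566/16.00 = 0.2854, n(Si) = 2.672/28.09 = 0.09512
Divide by the smallest (0.09512 mol Si): Ca 1.000, O 3.000, Si 1.000
Ratio ≈ 1:3:1, so the empirical formula is CaO3Si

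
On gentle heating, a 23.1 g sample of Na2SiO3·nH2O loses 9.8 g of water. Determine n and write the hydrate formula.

Mass of anhydrous Na2SiO3 = 23.1 − 9.8 = 13.3 g
mol H2O = 9.8 / 18.02 = 0.5438
Molar mass of Na2SiO3 = 122.07 g/mol → mol Na2SiO3 = 13.3 / 122.07 = 0.109
n = 0.5438 / 0.109 = 4.99 ≈ 5 → Na2SiO3·5H2O

Na2SiO3·5H2O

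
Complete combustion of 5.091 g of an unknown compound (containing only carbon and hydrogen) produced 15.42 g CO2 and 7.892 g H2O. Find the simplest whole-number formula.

C2H5

mol C = 15.42 / 44.01 = 0.3504; mass C = 0.3504 × 12.01 = 4.208 g
mol H = 2 × (7.892 / 18.02) = 0.8759; mass H = 0.8759 × 1.008 = 0.8829 g
Smallest is C at 0.3504 mol; normalising gives C 1.000, H 2.500
Multiply by 2: C 2.00, H 5.00 → C2H5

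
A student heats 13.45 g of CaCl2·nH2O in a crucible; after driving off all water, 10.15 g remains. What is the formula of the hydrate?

CaCl2·2H2O

Mass of water lost = 13.45 − 10.15 = 3.3 g → 3.3 / 18.02 = 0.1831 mol H2O
Molar mass of CaCl2 = 110.98 g/mol → mol CaCl2 = 10.15 / 110.98 = 0.09146
n = 0.1831 / 0.09146 = 2.00 ≈ 2 → CaCl2·2H2O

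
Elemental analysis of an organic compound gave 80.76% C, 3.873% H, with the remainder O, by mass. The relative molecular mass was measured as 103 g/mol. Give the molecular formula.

Assume 100 g: 80.76 g C, 3.873 g H, 15.367 g O.
Moles — C: 80.76 / 12.01 = 6.724 mol; H: 3.873 / 1.008 = 3.842 mol; O: 15.367 / 16.00 = 0.9604 mol
Divide by the smallest (0.9604 mol O): C 7.001, H 4.001, O 1.000
≈ 7:4:1 → C7H4O
Empirical-formula mass = 104.10 g/mol
n = 103 / 104.10 = 0.99 ≈ 1
Molecular formula = empirical formula = C7H4O

C7H4O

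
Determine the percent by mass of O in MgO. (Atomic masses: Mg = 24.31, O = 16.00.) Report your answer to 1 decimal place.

Molar mass = 1(24.31) + 1(16.00) = 40.310 g/mol
Mass of O per mole = 1 × 16.00 = 16.000 g
% O = 16.000 / 40.310 × 100 = 39.7%

39.7%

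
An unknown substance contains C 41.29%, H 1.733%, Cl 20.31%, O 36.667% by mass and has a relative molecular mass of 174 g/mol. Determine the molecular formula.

Assume 100 g: 41.29 g C, 1.733 g H, 20.31 g Cl, 36.667 g O.
n(C) = 41.29/12.01 = 3.438, n(H) = 1.733/1.008 = 1.719, n(Cl) = 20.31/35.45 = 0.5729, n(O) = 36.667/16.00 = 2.292
Smallest is Cl at 0.5729 mol; normalising gives C 6.001, H 3.001, Cl 1.000, O 4.000
≈ 6:3:1:4 → C6H3ClO4
Empirical-formula mass = 174.53 g/mol
n = 174 / 174.53 = 1.00 ≈ 1
Molecular formula = empirical formula = C6H3ClO4

C6H3ClO4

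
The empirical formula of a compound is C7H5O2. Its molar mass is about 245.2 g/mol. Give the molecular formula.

Empirical-formula mass = 121.11 g/mol
n = 245.2 / 121.11 = 2.02 ≈ 2
Molecular formula = (C7H5O2)2 = C14H10O4

C14H10O4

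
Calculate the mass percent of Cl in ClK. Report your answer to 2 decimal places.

Molar mass = 1(35.45) + 1(39.10) = 74.550 g/mol
Mass of Cl per mole = 1 × 35.45 = 35.450 g
% Cl = 35.450 / 74.550 × 100 = 47.55%

47.55%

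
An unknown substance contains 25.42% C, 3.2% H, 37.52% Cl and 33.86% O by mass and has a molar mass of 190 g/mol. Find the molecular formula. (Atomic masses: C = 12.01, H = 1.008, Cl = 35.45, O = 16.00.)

Assume 100 g: 25.42 g C, 3.2 g H, 37.52 g Cl, 33.86 g O.
C: 25.42 g ÷ 12.01 g/mol = 2.117 mol
H: 3.2 g ÷ 1.008 g/mol = 3.175 mol
Cl: 37.52 g ÷ 35.45 g/mol = 1.058 mol
O: 33.86 g ÷ 16.00 g/mol = 2.116 mol
Divide by the smallest (1.058 mol Cl): C 2.000, H 2.999, Cl 1.000, O 1.999
→ C2H3ClO2
Empirical-formula mass = 94.49 g/mol
n = 190 / 94.49 = 2.01 ≈ 2
Molecular formula = (C2H3ClO2)×2 = C4H6Cl2O4

C4H6Cl2O4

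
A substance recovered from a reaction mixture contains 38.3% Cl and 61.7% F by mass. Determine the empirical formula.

Assume 100 g: 38.3 g Cl, 61.7 g F.
Moles — Cl: 38.3 / 35.45 = 1.08 mol; F: 61.7 / 19.00 = 3.247 mol
Ratios (÷ 1.08): Cl 1.000, F 3.006
→ ClF3

ClF3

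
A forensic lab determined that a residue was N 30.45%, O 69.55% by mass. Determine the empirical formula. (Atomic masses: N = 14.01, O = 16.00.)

NO2

Assume 100 g: 30.45 g N, 69.55 g O.
n(N) = 30.45/14.01 = 2.173, n(O) = 69.55/16.00 = 4.347
Ratios (÷ 2.173): N 1.000, O 2.000
→ NO2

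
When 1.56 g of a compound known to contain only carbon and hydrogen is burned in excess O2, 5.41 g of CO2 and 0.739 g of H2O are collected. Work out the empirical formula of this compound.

C3H2

mol C = 5.41 / 44.01 = 0.1229; mass C = 0.1229 × 12.01 = 1.476 g
mol H = 2 × (0.739 / 18.02) = 0.08202; mass H = 0.08202 × 1.008 = 0.08268 g
Divide by the smallest (0.08202 mol H): C 1.499, H 1.000
Scaling by 2: C 3.00, H 2.00 → C3H2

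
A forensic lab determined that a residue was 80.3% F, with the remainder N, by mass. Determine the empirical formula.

Assume 100 g: 80.3 g F, 19.7 g N.
Moles — F: 80.3 / 19.00 = 4.226 mol; N: 19.7 / 14.01 = 1.406 mol
Divide by the smallest (1.406 mol N): F 3.006, N 1.000
Ratio ≈ 3:1, so the empirical formula is F3N

F3N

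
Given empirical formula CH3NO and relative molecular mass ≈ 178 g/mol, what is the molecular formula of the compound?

C4H12N4O4

Empirical-formula mass = 45.04 g/mol
n = 178 / 45.04 = 3.95 ≈ 4
Molecular formula = (CH3NO)4 = C4H12N4O4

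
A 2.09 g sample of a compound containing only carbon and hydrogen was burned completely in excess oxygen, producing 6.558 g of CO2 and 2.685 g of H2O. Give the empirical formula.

CH2

mol C = 6.558 / 44.01 = 0.1490; mass C = 0.1490 × 12.01 = 1.790 g
mol H = 2 × (2.685 / 18.02) = 0.2980; mass H = 0.2980 × 1.008 = 0.3004 g
Divide by the smallest (0.149 mol C): C 1.000, H 2.000
≈ 1:2 → CH2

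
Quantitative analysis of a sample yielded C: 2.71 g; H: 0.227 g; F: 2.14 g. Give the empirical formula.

C2H2F

n(C) = 2.71/12.01 = 0.2256, n(H) = 0.227/1.008 = 0.2252, n(F) = 2.14/19.00 = 0.1126
Smallest is F at 0.1126 mol; normalising gives C 2.003, H 1.999, F 1.000
Ratio ≈ 2:2:1, so the empirical formula is C2H2F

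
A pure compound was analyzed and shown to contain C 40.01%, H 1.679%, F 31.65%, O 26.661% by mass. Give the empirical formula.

Assume 100 g: 40.01 g C, 1.679 g H, 31.65 g F, 26.661 g O.
C: 40.01 g ÷ 12.01 g/mol = 3.331 mol
H: 1.679 g ÷ 1.008 g/mol = 1.666 mol
F: 31.65 g ÷ 19.00 g/mol = 1.666 mol
O: 26.661 g ÷ 16.00 g/mol = 1.666 mol
Smallest is H at 1.666 mol; normalising gives C 2.000, H 1.000, F 1.000, O 1.000
→ C2HFO

C2HFO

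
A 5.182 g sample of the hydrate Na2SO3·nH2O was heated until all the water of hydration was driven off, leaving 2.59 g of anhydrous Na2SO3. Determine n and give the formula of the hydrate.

Na2SO3·7H2O

Mass of water lost = 5.182 − 2.59 = 2.592 g → 2.592 / 18.02 = 0.1438 mol H2O
Molar mass of Na2SO3 = 126.05 g/mol → mol Na2SO3 = 2.59 / 126.05 = 0.02055
n = 0.1438 / 0.02055 = 7.00 ≈ 7 → Na2SO3·7H2O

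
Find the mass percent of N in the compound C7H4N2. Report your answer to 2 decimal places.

Molar mass = 7(12.01) + 4(1.008) + 2(14.01) = 116.122 g/mol
Mass of N per mole = 2 × 14.01 = 28.020 g
% N = 28.020 / 116.122 × 100 = 24.13%

24.13%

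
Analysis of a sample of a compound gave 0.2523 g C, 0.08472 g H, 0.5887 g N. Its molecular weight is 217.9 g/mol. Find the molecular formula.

C5H20N10

C: 0.2523 g ÷ 12.01 g/mol = 0.02101 mol
H: 0.08472 g ÷ 1.008 g/mol = 0.08405 mol
N: 0.5887 g ÷ 14.01 g/mol = 0.04202 mol
Smallest is C at 0.02101 mol; normalising gives C 1.000, H 4.001, N 2.000
→ CH4N2
Empirical-formula mass = 44.06 g/mol
n = 217.9 / 44.06 = 4.95 ≈ 5
Molecular formula = (CH4N2)×5 = C5H20N10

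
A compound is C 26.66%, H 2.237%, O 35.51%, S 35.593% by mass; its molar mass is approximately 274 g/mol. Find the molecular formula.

Assume 100 g: 26.66 g C, 2.237 g H, 35.51 g O, 35.593 g S.
n(C) = 26.66/12.01 = 2.22, n(H) = 2.237/1.008 = 2.219, n(O) = 35.51/16.00 = 2.219, n(S) = 35.593/32.07 = 1.11
Ratios (÷ 1.11): C 2.000, H 2.000, O 2.000, S 1.000
Ratio ≈ 2:2:2:1, so the empirical formula is C2H2O2S
Empirical-formula mass = 90.11 g/mol
n = 274 / 90.11 = 3.04 ≈ 3
Molecular formula = (C2H2O2S)×3 = C6H6O6S3

C6H6O6S3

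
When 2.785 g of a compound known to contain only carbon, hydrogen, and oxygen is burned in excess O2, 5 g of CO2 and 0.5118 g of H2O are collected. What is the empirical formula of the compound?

C4H2O3

mol C = 5 / 44.01 = 0.1136; mass C = 0.1136 × 12.01 = 1.364 g
mol H = 2 × (0.5118 / 18.02) = 0.05680; mass H = 0.05680 × 1.008 = 0.05726 g
mass O = 2.785 − (1.422) = 1.363 g → mol O = 0.08520
Smallest is H at 0.0568 mol; normalising gives C 2.000, H 1.000, O 1.500
Scaling by 2: C 4.00, H 2.00, O 3.00 → C4H2O3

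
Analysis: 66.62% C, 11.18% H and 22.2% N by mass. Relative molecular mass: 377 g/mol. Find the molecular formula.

Assume 100 g: 66.62 g C, 11.18 g H, 22.2 g N.
Moles — C: 66.62 / 12.01 = 5.547 mol; H: 11.18 / 1.008 = 11.09 mol; N: 22.2 / 14.01 = 1.585 mol
Smallest is N at 1.585 mol; normalising gives C 3.501, H 6.999, N 1.000
Multiply by 2: C 7.00, H 14.00, N 2.00 → C7H14N2
Empirical-formula mass = 126.20 g/mol
n = 377 / 126.20 = 2.99 ≈ 3
Molecular formula = (C7H14N2)×3 = C21H42N6

C21H42N6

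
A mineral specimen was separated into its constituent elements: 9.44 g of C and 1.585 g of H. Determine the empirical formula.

CH2

C: 9.44 g ÷ 12.01 g/mol = 0.786 mol
H: 1.585 g ÷ 1.008 g/mol = 1.572 mol
Divide by the smallest (0.786 mol C): C 1.000, H 2.001
Ratio ≈ 1:2, so the empirical formula is CH2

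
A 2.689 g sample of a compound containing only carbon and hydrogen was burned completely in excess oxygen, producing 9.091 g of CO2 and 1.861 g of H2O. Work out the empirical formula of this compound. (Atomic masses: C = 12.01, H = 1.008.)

mol C = 9.091 / 44.01 = 0.2066; mass C = 0.2066 × 12.01 = 2.481 g
mol H = 2 × (1.861 / 18.02) = 0.2065; mass H = 0.2065 × 1.008 = 0.2082 g
Ratios (÷ 0.2065): C 1.000, H 1.000
≈ 1:1 → CH

CH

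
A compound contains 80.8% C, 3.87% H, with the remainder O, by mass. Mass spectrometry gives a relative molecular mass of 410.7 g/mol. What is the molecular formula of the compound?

Assume 100 g: 80.8 g C, 3.87 g H, 15.33 g O.
C: 80.8 g ÷ 12.01 g/mol = 6.728 mol
H: 3.87 g ÷ 1.008 g/mol = 3.839 mol
O: 15.33 g ÷ 16.00 g/mol = 0.9581 mol
Divide by the smallest (0.9581 mol O): C 7.022, H 4.007, O 1.000
Ratio ≈ 7:4:1, so the empirical formula is C7H4O
Empirical-formula mass = 104.10 g/mol
n = 410.7 / 104.10 = 3.95 ≈ 4
Molecular formula = (C7H4O)×4 = C28H16O4

C28H16O4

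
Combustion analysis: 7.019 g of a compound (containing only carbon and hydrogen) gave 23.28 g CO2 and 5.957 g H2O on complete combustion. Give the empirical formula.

C4H5

mol C = 23.28 / 44.01 = 0.5290; mass C = 0.5290 × 12.01 = 6.353 g
mol H = 2 × (5.957 / 18.02) = 0.6612; mass H = 0.6612 × 1.008 = 0.6664 g
Ratios (÷ 0.529): C 1.000, H 1.250
×4: C 4.00, H 5.00 → C4H5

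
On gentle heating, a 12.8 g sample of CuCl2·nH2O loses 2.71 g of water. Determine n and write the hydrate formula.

Mass of anhydrous CuCl2 = 12.8 − 2.71 = 10.09 g
mol H2O = 2.71 / 18.02 = 0.1504
Molar mass of CuCl2 = 134.45 g/mol → mol CuCl2 = 10.09 / 134.45 = 0.07505
n = 0.1504 / 0.07505 = 2.00 ≈ 2 → CuCl2·2H2O

CuCl2·2H2O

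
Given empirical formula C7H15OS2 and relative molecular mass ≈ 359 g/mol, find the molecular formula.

C14H30O2S4

Empirical-formula mass = 179.33 g/mol
n = 359 / 179.33 = 2.00 ≈ 2
Molecular formula = (C7H15OS2)2 = C14H30O2S4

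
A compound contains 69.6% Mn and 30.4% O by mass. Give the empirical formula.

Assume 100 g: 69.6 g Mn, 30.4 g O.
Moles — Mn: 69.6 / 54.94 = 1.267 mol; O: 30.4 / 16.00 = 1.9 mol
Ratios (÷ 1.267): Mn 1.000, O 1.500
Scaling by 2: Mn 2.00, O 3.00 → Mn2O3

Mn2O3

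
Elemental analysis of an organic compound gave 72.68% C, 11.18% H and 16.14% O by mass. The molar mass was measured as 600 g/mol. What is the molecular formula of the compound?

Assume 100 g: 72.68 g C, 11.18 g H, 16.14 g O.
n(C) = 72.68/12.01 = 6.052, n(H) = 11.18/1.008 = 11.09, n(O) = 16.14/16.00 = 1.009
Ratios (÷ 1.009): C 5.999, H 10.995, O 1.000
→ C6H11O
Empirical-formula mass = 99.15 g/mol
n = 600 / 99.15 = 6.05 ≈ 6
Molecular formula = (C6H11O)×6 = C36H66O6

C36H66O6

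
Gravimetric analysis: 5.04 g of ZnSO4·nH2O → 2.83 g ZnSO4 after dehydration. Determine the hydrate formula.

Mass of water lost = 5.04 − 2.83 = 2.21 g → 2.21 / 18.02 = 0.1226 mol H2O
Molar mass of ZnSO4 = 161.45 g/mol → mol ZnSO4 = 2.83 / 161.45 = 0.01753
n = 0.1226 / 0.01753 = 7.00 ≈ 7 → ZnSO4·7H2O

ZnSO4·7H2O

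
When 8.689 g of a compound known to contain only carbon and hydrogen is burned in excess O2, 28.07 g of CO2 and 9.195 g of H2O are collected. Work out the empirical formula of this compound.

mol C = 28.07 / 44.01 = 0.6378; mass C = 0.6378 × 12.01 = 7.660 g
mol H = 2 × (9.195 / 18.02) = 1.021; mass H = 1.021 × 1.008 = 1.029 g
Divide by the smallest (0.6378 mol C): C 1.000, H 1.600
Scaling by 5: C 5.00, H 8.00 → C5H8

C5H8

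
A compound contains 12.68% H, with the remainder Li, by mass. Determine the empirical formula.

Assume 100 g: 12.68 g H, 87.32 g Li.
Moles — H: 12.68 / 1.008 = 12.58 mol; Li: 87.32 / 6.94 = 12.58 mol
Ratios (÷ 12.58): H 1.000, Li 1.000
Ratio ≈ 1:1, so the empirical formula is HLi

HLi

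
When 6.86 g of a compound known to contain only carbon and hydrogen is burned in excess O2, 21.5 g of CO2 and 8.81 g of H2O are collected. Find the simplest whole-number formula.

CH2

mol C = 21.5 / 44.01 = 0.4885; mass C = 0.4885 × 12.01 = 5.867 g
mol H = 2 × (8.81 / 18.02) = 0.9778; mass H = 0.9778 × 1.008 = 0.9856 g
Ratios (÷ 0.4885): C 1.000, H 2.002
Ratio ≈ 1:2, so the empirical formula is CH2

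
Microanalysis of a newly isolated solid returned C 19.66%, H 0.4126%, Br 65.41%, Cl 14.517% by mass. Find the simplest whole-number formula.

Assume 100 g: 19.66 g C, 0.4126 g H, 65.41 g Br, 14.517 g Cl.
Moles — C: 19.66 / 12.01 = 1.637 mol; H: 0.4126 / 1.008 = 0.4093 mol; Br: 65.41 / 79.90 = 0.8186 mol; Cl: 14.517 / 35.45 = 0.4095 mol
Ratios (÷ 0.4093): C 3.999, H 1.000, Br 2.000, Cl 1.000
≈ 4:1:2:1 → C4HBr2Cl

C4HBr2Cl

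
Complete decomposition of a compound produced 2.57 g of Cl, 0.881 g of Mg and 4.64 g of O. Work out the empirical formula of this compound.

Cl2MgO8

n(Cl) = 2.57/35.45 = 0.0725, n(Mg) = 0.881/24.31 = 0.03624, n(O) = 4.64/16.00 = 0.29
Smallest is Mg at 0.03624 mol; normalising gives Cl 2.000, Mg 1.000, O 8.002
→ Cl2MgO8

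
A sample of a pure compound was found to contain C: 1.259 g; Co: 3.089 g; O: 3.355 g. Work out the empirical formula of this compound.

C2CoO4

n(C) = 1.259/12.01 = 0.1048, n(Co) = 3.089/58.93 = 0.05242, n(O) = 3.355/16.00 = 0.2097
Divide by the smallest (0.05242 mol Co): C 2.000, Co 1.000, O 4.000
→ C2CoO4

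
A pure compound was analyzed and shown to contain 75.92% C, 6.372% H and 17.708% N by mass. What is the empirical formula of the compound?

Assume 100 g: 75.92 g C, 6.372 g H, 17.708 g N.
Moles — C: 75.92 / 12.01 = 6.321 mol; H: 6.372 / 1.008 = 6.321 mol; N: 17.708 / 14.01 = 1.264 mol
Divide by the smallest (1.264 mol N): C 5.001, H 5.001, N 1.000
→ C5H5N

C5H5N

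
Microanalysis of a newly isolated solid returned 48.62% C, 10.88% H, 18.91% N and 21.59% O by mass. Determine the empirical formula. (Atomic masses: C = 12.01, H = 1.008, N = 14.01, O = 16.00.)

Assume 100 g: 48.62 g C, 10.88 g H, 18.91 g N, 21.59 g O.
Moles — C: 48.62 / 12.01 = 4.048 mol; H: 10.88 / 1.008 = 10.79 mol; N: 18.91 / 14.01 = 1.35 mol; O: 21.59 / 16.00 = 1.349 mol
Smallest is O at 1.349 mol; normalising gives C 3.000, H 7.999, N 1.000, O 1.000
≈ 3:8:1:1 → C3H8NO

C3H8NO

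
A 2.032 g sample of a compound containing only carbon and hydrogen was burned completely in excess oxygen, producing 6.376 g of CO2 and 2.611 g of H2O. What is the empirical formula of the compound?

mol C = 6.376 / 44.01 = 0.1449; mass C = 0.1449 × 12.01 = 1.740 g
mol H = 2 × (2.611 / 18.02) = 0.2898; mass H = 0.2898 × 1.008 = 0.2921 g
Smallest is C at 0.1449 mol; normalising gives C 1.000, H 2.000
Ratio ≈ 1:2, so the empirical formula is CH2

CH2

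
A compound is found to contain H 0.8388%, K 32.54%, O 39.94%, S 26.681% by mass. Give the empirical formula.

HKO3S

Assume 100 g: 0.8388 g H, 32.54 g K, 39.94 g O, 26.681 g S.
H: 0.8388 g ÷ 1.008 g/mol = 0.8321 mol
K: 32.54 g ÷ 39.10 g/mol = 0.8322 mol
O: 39.94 g ÷ 16.00 g/mol = 2.496 mol
S: 26.681 g ÷ 32.07 g/mol = 0.832 mol
Smallest is S at 0.832 mol; normalising gives H 1.000, K 1.000, O 3.000, S 1.000
Ratio ≈ 1:1:3:1, so the empirical formula is HKO3S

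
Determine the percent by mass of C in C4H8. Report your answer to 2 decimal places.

Molar mass = 4(12.01) + 8(1.008) = 56.104 g/mol
Mass of C per mole = 4 × 12.01 = 48.040 g
% C = 48.040 / 56.104 × 100 = 85.63%

85.63%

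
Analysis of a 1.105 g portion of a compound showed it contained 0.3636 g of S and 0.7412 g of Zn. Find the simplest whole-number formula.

SZn

Moles — S: 0.3636 / 32.07 = 0.01134 mol; Zn: 0.7412 / 65.38 = 0.01134 mol
Ratios (÷ 0.01134): S 1.000, Zn 1.000
Ratio ≈ 1:1, so the empirical formula is SZn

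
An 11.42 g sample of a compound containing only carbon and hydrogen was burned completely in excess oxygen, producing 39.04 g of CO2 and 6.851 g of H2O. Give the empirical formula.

mol C = 39.04 / 44.01 = 0.8871; mass C = 0.8871 × 12.01 = 10.65 g
mol H = 2 × (6.851 / 18.02) = 0.7604; mass H = 0.7604 × 1.008 = 0.7665 g
Divide by the smallest (0.7604 mol H): C 1.167, H 1.000
Multiply by 6: C 7.00, H 6.00 → C7H6

C7H6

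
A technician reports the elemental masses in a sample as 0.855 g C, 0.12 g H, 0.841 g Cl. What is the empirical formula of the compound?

C: 0.855 g ÷ 12.01 g/mol = 0.07119 mol
H: 0.12 g ÷ 1.008 g/mol = 0.119 mol
Cl: 0.841 g ÷ 35.45 g/mol = 0.02372 mol
Divide by the smallest (0.02372 mol Cl): C 3.001, H 5.018, Cl 1.000
Ratio ≈ 3:5:1, so the empirical formula is C3H5Cl

C3H5Cl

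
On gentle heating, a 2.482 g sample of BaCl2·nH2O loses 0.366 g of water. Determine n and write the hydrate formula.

Mass of anhydrous BaCl2 = 2.482 − 0.366 = 2.116 g
mol H2O = 0.366 / 18.02 = 0.02031
Molar mass of BaCl2 = 208.23 g/mol → mol BaCl2 = 2.116 / 208.23 = 0.01016
n = 0.02031 / 0.01016 = 2.00 ≈ 2 → BaCl2·2H2O

BaCl2·2H2O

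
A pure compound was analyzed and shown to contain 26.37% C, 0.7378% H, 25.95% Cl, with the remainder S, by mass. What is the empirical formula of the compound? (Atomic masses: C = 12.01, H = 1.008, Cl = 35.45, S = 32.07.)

Assume 100 g: 26.37 g C, 0.7378 g H, 25.95 g Cl, 46.942 g S.
C: 26.37 g ÷ 12.01 g/mol = 2.196 mol
H: 0.7378 g ÷ 1.008 g/mol = 0.7319 mol
Cl: 25.95 g ÷ 35.45 g/mol = 0.732 mol
S: 46.942 g ÷ 32.07 g/mol = 1.464 mol
Ratios (÷ 0.7319): C 3.000, H 1.000, Cl 1.000, S 2.000
Ratio ≈ 3:1:1:2, so the empirical formula is C3HClS2

C3HClS2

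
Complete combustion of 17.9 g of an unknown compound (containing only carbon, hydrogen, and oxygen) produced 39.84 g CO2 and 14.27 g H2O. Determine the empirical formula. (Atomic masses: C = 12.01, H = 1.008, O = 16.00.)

C8H14O3

mol C = 39.84 / 44.01 = 0.9052; mass C = 0.9052 × 12.01 = 10.87 g
mol H = 2 × (14.27 / 18.02) = 1.584; mass H = 1.584 × 1.008 = 1.596 g
mass O = 17.9 − (12.47) = 5.431 g → mol O = 0.3395
Ratios (÷ 0.3395): C 2.667, H 4.666, O 1.000
Scaling by 3: C 8.00, H 14.00, O 3.00 → C8H14O3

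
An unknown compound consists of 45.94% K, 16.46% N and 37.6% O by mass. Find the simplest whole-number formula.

Assume 100 g: 45.94 g K, 16.46 g N, 37.6 g O.
Moles — K: 45.94 / 39.10 = 1.175 mol; N: 16.46 / 14.01 = 1.175 mol; O: 37.6 / 16.00 = 2.35 mol
Divide by the smallest (1.175 mol N): K 1.000, N 1.000, O 2.000
→ KNO2

KNO2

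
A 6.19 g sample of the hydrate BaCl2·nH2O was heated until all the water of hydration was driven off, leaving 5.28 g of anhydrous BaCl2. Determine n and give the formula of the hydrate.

BaCl2·2H2O

Mass of water lost = 6.19 − 5.28 = 0.91 g → 0.91 / 18.02 = 0.0505 mol H2O
Molar mass of BaCl2 = 208.23 g/mol → mol BaCl2 = 5.28 / 208.23 = 0.02536
n = 0.0505 / 0.02536 = 1.99 ≈ 2 → BaCl2·2H2O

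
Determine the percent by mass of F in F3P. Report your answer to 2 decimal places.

64.79%

Molar mass = 3(19.00) + 1(30.97) = 87.970 g/mol
Mass of F per mole = 3 × 19.00 = 57.000 g
% F = 57.000 / 87.970 × 100 = 64.79%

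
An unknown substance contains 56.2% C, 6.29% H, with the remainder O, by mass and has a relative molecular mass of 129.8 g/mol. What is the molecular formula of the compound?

C6H8O3

Assume 100 g: 56.2 g C, 6.29 g H, 37.51 g O.
Moles — C: 56.2 / 12.01 = 4.679 mol; H: 6.29 / 1.008 = 6.24 mol; O: 37.51 / 16.00 = 2.344 mol
Ratios (÷ 2.344): C 1.996, H 2.662, O 1.000
Multiply by 3: C 5.99, H 7.99, O 3.00 → C6H8O3
Empirical-formula mass = 128.12 g/mol
n = 129.8 / 128.12 = 1.01 ≈ 1
Molecular formula = empirical formula = C6H8O3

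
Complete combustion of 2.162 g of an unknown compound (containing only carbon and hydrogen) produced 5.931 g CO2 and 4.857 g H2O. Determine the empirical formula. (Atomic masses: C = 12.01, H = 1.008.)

mol C = 5.931 / 44.01 = 0.1348; mass C = 0.1348 × 12.01 = 1.619 g
mol H = 2 × (4.857 / 18.02) = 0.5391; mass H = 0.5391 × 1.008 = 0.5434 g
Ratios (÷ 0.1348): C 1.000, H 4.000
≈ 1:4 → CH4

CH4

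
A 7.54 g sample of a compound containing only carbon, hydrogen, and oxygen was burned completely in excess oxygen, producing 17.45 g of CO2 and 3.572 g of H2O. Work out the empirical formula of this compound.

C8H8O3

mol C = 17.45 / 44.01 = 0.3965; mass C = 0.3965 × 12.01 = 4.762 g
mol H = 2 × (3.572 / 18.02) = 0.3964; mass H = 0.3964 × 1.008 = 0.3996 g
mass O = 7.54 − (5.162) = 2.378 g → mol O = 0.1487
Divide by the smallest (0.1487 mol O): C 2.667, H 2.667, O 1.000
Scaling by 3: C 8.00, H 8.00, O 3.00 → C8H8O3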